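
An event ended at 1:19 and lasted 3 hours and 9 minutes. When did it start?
Starting time: 1:19 = 79 total minutes past 12:00
Subtracting: 3 hours and 9 minutes = 189 minutes
79 - 189 = -110 (negative, add 12 hours = 720) = 610 minutes
= 10 hours and 10 minutes past 12:00 = 10:10

Final answer: 10:10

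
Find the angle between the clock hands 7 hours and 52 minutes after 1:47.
First find the time 7 hours and 52 minutes after 1:47.
Total minutes: 1 x 60 + 47 + 7 x 60 + 52 = 579.
579 mod 720 = 579 minutes = 9:39.
Now compute the angle at 9:39:
Hour hand: 9 x 30 + 39 x 0.5 = 289.5 degrees
Minute hand: 39 x 6 = 234 degrees
Difference: |289.5 - 234| = 55.5 degrees
The angle is 55.5 degrees

Final answer: 55.5 degrees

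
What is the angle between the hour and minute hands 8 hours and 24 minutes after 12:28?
First find the time 8 hours and 24 minutes after 12:28.
Total minutes: 12 x 60 + 28 + 8 x 60 + 24 = 1252.
1252 mod 720 = 532 minutes = 8:52.
Now compute the angle at 8:52:
Hour hand: 8 x 30 + 52 x 0.5 = 266 degrees
Minute hand: 52 x 6 = 312 degrees
Difference: |266 - 312| = 46 degrees
The angle is 46 degrees

Final answer: 46 degrees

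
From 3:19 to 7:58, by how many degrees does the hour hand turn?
The hour hand moves 0.5 degrees per minute.
Time elapsed: 7:58 - 3:19 = 279 minutes
Angular displacement: 279 x 0.5 = 139.5 degrees

Final answer: 139.5 degrees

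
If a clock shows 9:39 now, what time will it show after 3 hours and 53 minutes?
Starting time: 9:39
Adding 53 minutes to 39 minutes: 39 + 53 = 92 minutes = 1 hour and 32 minutes
Adding 3 hours: 9 + 3 + 1 (carry) = 13 - 12 = 1
Final time: 1:32

Final answer: 1:32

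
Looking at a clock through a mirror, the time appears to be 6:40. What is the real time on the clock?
Reflection across the vertical (12-6) axis maps a hand at angle A degrees to (360 - A) degrees, which sends a reading of T minutes past 12:00 to (720 - T) minutes past 12:00.
Mirror reads 6:40 = 400 minutes past 12:00.
Actual time: (720 - 400) mod 720 = 320 minutes = 5:20.

Final answer: 5:20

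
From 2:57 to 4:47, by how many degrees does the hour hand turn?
The hour hand moves 0.5 degrees per minute.
Time elapsed: 4:47 - 2:57 = 110 minutes
Angular displacement: 110 x 0.5 = 55 degrees

Final answer: 55 degrees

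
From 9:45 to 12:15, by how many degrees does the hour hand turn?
The hour hand moves 0.5 degrees per minute.
Time elapsed: 12:15 - 9:45 = 150 minutes
Angular displacement: 150 x 0.5 = 75 degrees

Final answer: 75 degrees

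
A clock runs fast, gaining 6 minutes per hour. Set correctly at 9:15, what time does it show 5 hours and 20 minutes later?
For every 60 true minutes, the faulty clock advances 60 + 6 = 66 minutes.
True elapsed: 5 hours and 20 minutes = 320 minutes.
Faulty clock advances: 320 x 66/60 = 352 minutes (drift: 32 minutes ahead).
Shown time: 9:15 + 352 minutes = 3:07.

Final answer: 3:07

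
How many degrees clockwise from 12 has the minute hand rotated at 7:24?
The minute hand moves 6 degrees per minute.
At 7:24: 24 x 6 = 144 degrees

Final answer: 144 degrees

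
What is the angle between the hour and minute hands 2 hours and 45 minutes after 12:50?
First find the time 2 hours and 45 minutes after 12:50.
Total minutes: 12 x 60 + 50 + 2 x 60 + 45 = 935.
935 mod 720 = 215 minutes = 3:35.
Now compute the angle at 3:35:
Hour hand: 3 x 30 + 35 x 0.5 = 107.5 degrees
Minute hand: 35 x 6 = 210 degrees
Difference: |107.5 - 210| = 102.5 degrees
The angle is 102.5 degrees

Final answer: 102.5 degrees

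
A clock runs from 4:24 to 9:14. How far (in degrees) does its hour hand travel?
The hour hand moves 0.5 degrees per minute.
Time elapsed: 9:14 - 4:24 = 290 minutes
Angular displacement: 290 x 0.5 = 145 degrees

Final answer: 145 degrees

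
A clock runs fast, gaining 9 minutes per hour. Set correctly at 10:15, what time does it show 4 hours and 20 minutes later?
For every 60 true minutes, the faulty clock advances 60 + 9 = 69 minutes.
True elapsed: 4 hours and 20 minutes = 260 minutes.
Faulty clock advances: 260 x 69/60 = 299 minutes (drift: 39 minutes ahead).
Shown time: 10:15 + 299 minutes = 3:14.

Final answer: 3:14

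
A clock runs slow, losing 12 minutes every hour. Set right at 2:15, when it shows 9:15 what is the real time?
For every 60 true minutes, the faulty clock advances 48 minutes, so 1 faulty-clock minute corresponds to 60/48 true minutes.
From 2:15 to 9:15 on the faulty dial is 420 minutes.
True elapsed: 420 x 60/48 = 525 minutes = 8 hours and 45 minutes.
True time: 2:15 + 8 hours and 45 minutes = 11:00.

Final answer: 11:00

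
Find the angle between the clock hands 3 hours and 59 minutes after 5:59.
First find the time 3 hours and 59 minutes after 5:59.
Total minutes: 5 x 60 + 59 + 3 x 60 + 59 = 598.
598 mod 720 = 598 minutes = 9:58.
Now compute the angle at 9:58:
Hour hand: 9 x 30 + 58 x 0.5 = 299 degrees
Minute hand: 58 x 6 = 348 degrees
Difference: |299 - 348| = 49 degrees
The angle is 49 degrees

Final answer: 49 degrees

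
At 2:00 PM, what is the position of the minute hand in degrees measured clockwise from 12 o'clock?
The minute hand moves 6 degrees per minute.
At 2:00: 0 x 6 = 0 degrees

Final answer: 0 degrees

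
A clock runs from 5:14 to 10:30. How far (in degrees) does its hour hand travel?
The hour hand moves 0.5 degrees per minute.
Time elapsed: 10:30 - 5:14 = 316 minutes
Angular displacement: 316 x 0.5 = 158 degrees

Final answer: 158 degrees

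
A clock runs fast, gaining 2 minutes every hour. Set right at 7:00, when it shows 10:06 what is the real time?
For every 60 true minutes, the faulty clock advances 62 minutes, so 1 faulty-clock minute corresponds to 60/62 true minutes.
From 7:00 to 10:06 on the faulty dial is 186 minutes.
True elapsed: 186 x 60/62 = 180 minutes = 3 hours.
True time: 7:00 + 3 hours = 10:00.

Final answer: 10:00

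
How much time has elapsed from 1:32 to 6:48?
From 1:32 to 6:48:
(6 x 60 + 48) - (1 x 60 + 32) = 408 - 92 = 316 minutes
= 5 hours and 16 minutes

Final answer: 5 hours and 16 minutes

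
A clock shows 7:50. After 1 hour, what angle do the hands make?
First find the time 1 hour after 7:50.
Total minutes: 7 x 60 + 50 + 1 x 60 + 0 = 530.
530 mod 720 = 530 minutes = 8:50.
Now compute the angle at 8:50:
Hour hand: 8 x 30 + 50 x 0.5 = 265 degrees
Minute hand: 50 x 6 = 300 degrees
Difference: |265 - 300| = 35 degrees
The angle is 35 degrees

Final answer: 35 degrees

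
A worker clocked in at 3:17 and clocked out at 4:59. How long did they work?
From 3:17 to 4:59:
(4 x 60 + 59) - (3 x 60 + 17) = 299 - 197 = 102 minutes
= 1 hour and 42 minutes

Final answer: 1 hour and 42 minutes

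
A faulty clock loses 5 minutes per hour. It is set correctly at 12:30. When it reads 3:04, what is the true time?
For every 60 true minutes, the faulty clock advances 55 minutes, so 1 faulty-clock minute corresponds to 60/55 true minutes.
From 12:30 to 3:04 on the faulty dial is 154 minutes.
True elapsed: 154 x 60/55 = 168 minutes = 2 hours and 48 minutes.
True time: 12:30 + 2 hours and 48 minutes = 3:18.

Final answer: 3:18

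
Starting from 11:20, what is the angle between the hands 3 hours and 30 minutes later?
First find the time 3 hours and 30 minutes after 11:20.
Total minutes: 11 x 60 + 20 + 3 x 60 + 30 = 890.
890 mod 720 = 170 minutes = 2:50.
Now compute the angle at 2:50:
Hour hand: 2 x 30 + 50 x 0.5 = 85 degrees
Minute hand: 50 x 6 = 300 degrees
Difference: |85 - 300| = 215 degrees
Smaller angle: 360 - 215 = 145 degrees

Final answer: 145 degrees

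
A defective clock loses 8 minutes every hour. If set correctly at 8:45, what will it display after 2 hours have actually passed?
For every 60 true minutes, the faulty clock advances 60 - 8 = 52 minutes.
True elapsed: 2 hours = 120 minutes.
Faulty clock advances: 120 x 52/60 = 104 minutes (drift: 16 minutes behind).
Shown time: 8:45 + 104 minutes = 10:29.

Final answer: 10:29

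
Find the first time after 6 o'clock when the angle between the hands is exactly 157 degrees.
At t minutes past 6:00, the hour hand is at 30 x 6 + 0.5t degrees and the minute hand is at 6t degrees.
The smaller angle between them is 157 degrees when |30H - 5.5t| = 157 or |30H - 5.5t| = 203.
With H = 6, solve 30 x 6 - 5.5t = +/- target for each target:
  t = (30 x 6 - 157) / 5.5 = 4.18
  t = (30 x 6 + 157) / 5.5 = 61.27 (outside (0, 60))
  t = (30 x 6 - 203) / 5.5 = -4.18 (outside (0, 60))
  t = (30 x 6 + 203) / 5.5 = 69.64 (outside (0, 60))
Valid solutions in (0, 60): {4.18} minutes.
The first occurrence is t = 4.18 minutes.
The hands form a 157-degree angle at 4.18 minutes past 6:00.

Final answer: 4.18 minutes past 6:00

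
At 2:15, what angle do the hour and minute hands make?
Hour hand position: 2 x 30 + 15 x 0.5 = 67.5 degrees
Minute hand position: 15 x 6 = 90 degrees
Difference: |67.5 - 90| = 22.5 degrees
The angle between the hands is 22.5 degrees

Final answer: 22.5 degrees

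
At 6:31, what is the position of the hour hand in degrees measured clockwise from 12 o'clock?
The hour hand moves 30 degrees per hour and 0.5 degrees per minute.
At 6:31: (6) x 30 + 31 x 0.5 = 180 + 15.5 = 195.5 degrees

Final answer: 195.5 degrees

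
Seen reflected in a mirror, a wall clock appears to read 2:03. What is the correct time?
Reflection across the vertical (12-6) axis maps a hand at angle A degrees to (360 - A) degrees, which sends a reading of T minutes past 12:00 to (720 - T) minutes past 12:00.
Mirror reads 2:03 = 123 minutes past 12:00.
Actual time: (720 - 123) mod 720 = 597 minutes = 9:57.

Final answer: 9:57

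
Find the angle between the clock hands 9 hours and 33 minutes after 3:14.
First find the time 9 hours and 33 minutes after 3:14.
Total minutes: 3 x 60 + 14 + 9 x 60 + 33 = 767.
767 mod 720 = 47 minutes = 12:47.
Now compute the angle at 12:47:
Hour hand: 0 x 30 + 47 x 0.5 = 23.5 degrees
Minute hand: 47 x 6 = 282 degrees
Difference: |23.5 - 282| = 258.5 degrees
Smaller angle: 360 - 258.5 = 101.5 degrees

Final answer: 101.5 degrees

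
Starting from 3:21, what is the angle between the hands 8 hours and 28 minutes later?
First find the time 8 hours and 28 minutes after 3:21.
Total minutes: 3 x 60 + 21 + 8 x 60 + 28 = 709.
709 mod 720 = 709 minutes = 11:49.
Now compute the angle at 11:49:
Hour hand: 11 x 30 + 49 x 0.5 = 354.5 degrees
Minute hand: 49 x 6 = 294 degrees
Difference: |354.5 - 294| = 60.5 degrees
The angle is 60.5 degrees

Final answer: 60.5 degrees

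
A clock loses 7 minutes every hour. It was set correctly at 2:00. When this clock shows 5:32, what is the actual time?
For every 60 true minutes, the faulty clock advances 53 minutes, so 1 faulty-clock minute corresponds to 60/53 true minutes.
From 2:00 to 5:32 on the faulty dial is 212 minutes.
True elapsed: 212 x 60/53 = 240 minutes = 4 hours.
True time: 2:00 + 4 hours = 6:00.

Final answer: 6:00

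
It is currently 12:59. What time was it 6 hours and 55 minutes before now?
Starting time: 12:59 = 59 total minutes past 12:00
Subtracting: 6 hours and 55 minutes = 415 minutes
59 - 415 = -356 (negative, add 12 hours = 720) = 364 minutes
= 6 hours and 4 minutes past 12:00 = 6:04

Final answer: 6:04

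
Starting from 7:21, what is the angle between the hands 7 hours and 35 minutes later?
First find the time 7 hours and 35 minutes after 7:21.
Total minutes: 7 x 60 + 21 + 7 x 60 + 35 = 896.
896 mod 720 = 176 minutes = 2:56.
Now compute the angle at 2:56:
Hour hand: 2 x 30 + 56 x 0.5 = 88 degrees
Minute hand: 56 x 6 = 336 degrees
Difference: |88 - 336| = 248 degrees
Smaller angle: 360 - 248 = 112 degrees

Final answer: 112 degrees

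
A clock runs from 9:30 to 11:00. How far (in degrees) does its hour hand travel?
The hour hand moves 0.5 degrees per minute.
Time elapsed: 11:00 - 9:30 = 90 minutes
Angular displacement: 90 x 0.5 = 45 degrees

Final answer: 45 degrees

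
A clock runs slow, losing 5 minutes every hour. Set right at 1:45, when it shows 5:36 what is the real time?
For every 60 true minutes, the faulty clock advances 55 minutes, so 1 faulty-clock minute corresponds to 60/55 true minutes.
From 1:45 to 5:36 on the faulty dial is 231 minutes.
True elapsed: 231 x 60/55 = 252 minutes = 4 hours and 12 minutes.
True time: 1:45 + 4 hours and 12 minutes = 5:57.

Final answer: 5:57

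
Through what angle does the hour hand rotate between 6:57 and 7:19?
The hour hand moves 0.5 degrees per minute.
Time elapsed: 7:19 - 6:57 = 22 minutes
Angular displacement: 22 x 0.5 = 11 degrees

Final answer: 11 degrees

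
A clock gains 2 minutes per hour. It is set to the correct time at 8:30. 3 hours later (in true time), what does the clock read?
For every 60 true minutes, the faulty clock advances 60 + 2 = 62 minutes.
True elapsed: 3 hours = 180 minutes.
Faulty clock advances: 180 x 62/60 = 186 minutes (drift: 6 minutes ahead).
Shown time: 8:30 + 186 minutes = 11:36.

Final answer: 11:36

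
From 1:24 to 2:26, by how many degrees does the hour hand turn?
The hour hand moves 0.5 degrees per minute.
Time elapsed: 2:26 - 1:24 = 62 minutes
Angular displacement: 62 x 0.5 = 31 degrees

Final answer: 31 degrees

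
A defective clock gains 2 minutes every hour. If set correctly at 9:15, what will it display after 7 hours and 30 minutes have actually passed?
For every 60 true minutes, the faulty clock advances 60 + 2 = 62 minutes.
True elapsed: 7 hours and 30 minutes = 450 minutes.
Faulty clock advances: 450 x 62/60 = 465 minutes (drift: 15 minutes ahead).
Shown time: 9:15 + 465 minutes = 5:00.

Final answer: 5:00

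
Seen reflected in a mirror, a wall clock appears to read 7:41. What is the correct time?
Reflection across the vertical (12-6) axis maps a hand at angle A degrees to (360 - A) degrees, which sends a reading of T minutes past 12:00 to (720 - T) minutes past 12:00.
Mirror reads 7:41 = 461 minutes past 12:00.
Actual time: (720 - 461) mod 720 = 259 minutes = 4:19.

Final answer: 4:19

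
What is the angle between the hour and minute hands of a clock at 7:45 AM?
Hour hand position: 7 x 30 + 45 x 0.5 = 232.5 degrees
Minute hand position: 45 x 6 = 270 degrees
Difference: |232.5 - 270| = 37.5 degrees
The angle between the hands is 37.5 degrees

Final answer: 37.5 degrees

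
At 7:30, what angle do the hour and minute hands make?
Hour hand position: 7 x 30 + 30 x 0.5 = 225 degrees
Minute hand position: 30 x 6 = 180 degrees
Difference: |225 - 180| = 45 degrees
The angle between the hands is 45 degrees

Final answer: 45 degrees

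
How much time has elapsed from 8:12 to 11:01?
From 8:12 to 11:01:
(11 x 60 + 1) - (8 x 60 + 12) = 661 - 492 = 169 minutes
= 2 hours and 49 minutes

Final answer: 2 hours and 49 minutes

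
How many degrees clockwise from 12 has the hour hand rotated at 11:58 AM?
The hour hand moves 30 degrees per hour and 0.5 degrees per minute.
At 11:58: (11) x 30 + 58 x 0.5 = 330 + 29 = 359 degrees

Final answer: 359 degrees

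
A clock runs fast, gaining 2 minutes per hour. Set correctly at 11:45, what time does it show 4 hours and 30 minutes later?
For every 60 true minutes, the faulty clock advances 60 + 2 = 62 minutes.
True elapsed: 4 hours and 30 minutes = 270 minutes.
Faulty clock advances: 270 x 62/60 = 279 minutes (drift: 9 minutes ahead).
Shown time: 11:45 + 279 minutes = 4:24.

Final answer: 4:24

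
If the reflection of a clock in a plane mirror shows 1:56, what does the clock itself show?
Reflection across the vertical (12-6) axis maps a hand at angle A degrees to (360 - A) degrees, which sends a reading of T minutes past 12:00 to (720 - T) minutes past 12:00.
Mirror reads 1:56 = 116 minutes past 12:00.
Actual time: (720 - 116) mod 720 = 604 minutes = 10:04.

Final answer: 10:04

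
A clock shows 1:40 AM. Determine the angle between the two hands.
Hour hand position: 1 x 30 + 40 x 0.5 = 50 degrees
Minute hand position: 40 x 6 = 240 degrees
Difference: |50 - 240| = 190 degrees
Since 190 > 180, the smaller angle is 360 - 190 = 170 degrees

Final answer: 170 degrees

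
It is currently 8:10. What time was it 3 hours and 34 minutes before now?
Starting time: 8:10 = 490 total minutes past 12:00
Subtracting: 3 hours and 34 minutes = 214 minutes
490 - 214 = 276 minutes
= 4 hours and 36 minutes past 12:00 = 4:36

Final answer: 4:36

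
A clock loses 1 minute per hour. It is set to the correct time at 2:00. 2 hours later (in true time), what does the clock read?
For every 60 true minutes, the faulty clock advances 60 - 1 = 59 minutes.
True elapsed: 2 hours = 120 minutes.
Faulty clock advances: 120 x 59/60 = 118 minutes (drift: 2 minutes behind).
Shown time: 2:00 + 118 minutes = 3:58.

Final answer: 3:58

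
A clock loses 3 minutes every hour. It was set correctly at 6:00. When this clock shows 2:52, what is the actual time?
For every 60 true minutes, the faulty clock advances 57 minutes, so 1 faulty-clock minute corresponds to 60/57 true minutes.
From 6:00 to 2:52 on the faulty dial is 532 minutes.
True elapsed: 532 x 60/57 = 560 minutes = 9 hours and 20 minutes.
True time: 6:00 + 9 hours and 20 minutes = 3:20.

Final answer: 3:20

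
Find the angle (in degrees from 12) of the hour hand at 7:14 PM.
The hour hand moves 30 degrees per hour and 0.5 degrees per minute.
At 7:14: (7) x 30 + 14 x 0.5 = 210 + 7 = 217 degrees

Final answer: 217 degrees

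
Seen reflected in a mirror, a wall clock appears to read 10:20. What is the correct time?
Reflection across the vertical (12-6) axis maps a hand at angle A degrees to (360 - A) degrees, which sends a reading of T minutes past 12:00 to (720 - T) minutes past 12:00.
Mirror reads 10:20 = 620 minutes past 12:00.
Actual time: (720 - 620) mod 720 = 100 minutes = 1:40.

Final answer: 1:40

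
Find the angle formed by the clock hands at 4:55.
Hour hand position: 4 x 30 + 55 x 0.5 = 147.5 degrees
Minute hand position: 55 x 6 = 330 degrees
Difference: |147.5 - 330| = 182.5 degrees
Since 182.5 > 180, the smaller angle is 360 - 182.5 = 177.5 degrees

Final answer: 177.5 degrees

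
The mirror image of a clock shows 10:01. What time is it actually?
Reflection across the vertical (12-6) axis maps a hand at angle A degrees to (360 - A) degrees, which sends a reading of T minutes past 12:00 to (720 - T) minutes past 12:00.
Mirror reads 10:01 = 601 minutes past 12:00.
Actual time: (720 - 601) mod 720 = 119 minutes = 1:59.

Final answer: 1:59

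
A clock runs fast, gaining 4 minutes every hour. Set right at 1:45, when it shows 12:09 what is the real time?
For every 60 true minutes, the faulty clock advances 64 minutes, so 1 faulty-clock minute corresponds to 60/64 true minutes.
From 1:45 to 12:09 on the faulty dial is 624 minutes.
True elapsed: 624 x 60/64 = 585 minutes = 9 hours and 45 minutes.
True time: 1:45 + 9 hours and 45 minutes = 11:30.

Final answer: 11:30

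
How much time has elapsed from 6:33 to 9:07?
From 6:33 to 9:07:
(9 x 60 + 7) - (6 x 60 + 33) = 547 - 393 = 154 minutes
= 2 hours and 34 minutes

Final answer: 2 hours and 34 minutes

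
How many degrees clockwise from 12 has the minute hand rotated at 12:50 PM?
The minute hand moves 6 degrees per minute.
At 12:50: 50 x 6 = 300 degrees

Final answer: 300 degrees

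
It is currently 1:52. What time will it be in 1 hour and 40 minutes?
Starting time: 1:52
Adding 40 minutes to 52 minutes: 52 + 40 = 92 minutes = 1 hour and 32 minutes
Adding 1 hour: 1 + 1 + 1 (carry) = 3
Final time: 3:32

Final answer: 3:32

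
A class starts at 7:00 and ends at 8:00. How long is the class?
From 7:00 to 8:00:
(8 x 60 + 0) - (7 x 60 + 0) = 480 - 420 = 60 minutes
= 1 hour

Final answer: 1 hour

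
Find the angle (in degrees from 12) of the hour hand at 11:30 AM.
The hour hand moves 30 degrees per hour and 0.5 degrees per minute.
At 11:30: (11) x 30 + 30 x 0.5 = 330 + 15 = 345 degrees

Final answer: 345 degrees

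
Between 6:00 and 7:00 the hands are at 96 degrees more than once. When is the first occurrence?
At t minutes past 6:00, the hour hand is at 30 x 6 + 0.5t degrees and the minute hand is at 6t degrees.
The smaller angle between them is 96 degrees when |30H - 5.5t| = 96 or |30H - 5.5t| = 264.
With H = 6, solve 30 x 6 - 5.5t = +/- target for each target:
  t = (30 x 6 - 96) / 5.5 = 15.27
  t = (30 x 6 + 96) / 5.5 = 50.18
  t = (30 x 6 - 264) / 5.5 = -15.27 (outside (0, 60))
  t = (30 x 6 + 264) / 5.5 = 80.73 (outside (0, 60))
Valid solutions in (0, 60): {15.27, 50.18} minutes.
The first occurrence is t = 15.27 minutes.
The hands form a 96-degree angle at 15.27 minutes past 6:00.

Final answer: 15.27 minutes past 6:00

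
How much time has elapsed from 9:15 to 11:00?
From 9:15 to 11:00:
(11 x 60 + 0) - (9 x 60 + 15) = 660 - 555 = 105 minutes
= 1 hour and 45 minutes

Final answer: 1 hour and 45 minutes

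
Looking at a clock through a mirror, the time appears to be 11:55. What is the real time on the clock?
Reflection across the vertical (12-6) axis maps a hand at angle A degrees to (360 - A) degrees, which sends a reading of T minutes past 12:00 to (720 - T) minutes past 12:00.
Mirror reads 11:55 = 715 minutes past 12:00.
Actual time: (720 - 715) mod 720 = 5 minutes = 12:05.

Final answer: 12:05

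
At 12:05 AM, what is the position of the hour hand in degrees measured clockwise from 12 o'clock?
The hour hand moves 30 degrees per hour and 0.5 degrees per minute.
At 12:05: (0) x 30 + 5 x 0.5 = 0 + 2.5 = 2.5 degrees

Final answer: 2.5 degrees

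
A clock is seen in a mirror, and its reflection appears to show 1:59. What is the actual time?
Reflection across the vertical (12-6) axis maps a hand at angle A degrees to (360 - A) degrees, which sends a reading of T minutes past 12:00 to (720 - T) minutes past 12:00.
Mirror reads 1:59 = 119 minutes past 12:00.
Actual time: (720 - 119) mod 720 = 601 minutes = 10:01.

Final answer: 10:01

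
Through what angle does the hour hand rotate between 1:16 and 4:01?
The hour hand moves 0.5 degrees per minute.
Time elapsed: 4:01 - 1:16 = 165 minutes
Angular displacement: 165 x 0.5 = 82.5 degrees

Final answer: 82.5 degrees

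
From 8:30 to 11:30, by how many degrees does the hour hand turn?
The hour hand moves 0.5 degrees per minute.
Time elapsed: 11:30 - 8:30 = 180 minutes
Angular displacement: 180 x 0.5 = 90 degrees

Final answer: 90 degrees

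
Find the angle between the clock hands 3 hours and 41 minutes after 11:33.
First find the time 3 hours and 41 minutes after 11:33.
Total minutes: 11 x 60 + 33 + 3 x 60 + 41 = 914.
914 mod 720 = 194 minutes = 3:14.
Now compute the angle at 3:14:
Hour hand: 3 x 30 + 14 x 0.5 = 97 degrees
Minute hand: 14 x 6 = 84 degrees
Difference: |97 - 84| = 13 degrees
The angle is 13 degrees

Final answer: 13 degrees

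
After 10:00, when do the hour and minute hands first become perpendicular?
At t minutes past 10:00, the hour hand is at 30 x 10 + 0.5t degrees and the minute hand is at 6t degrees.
The smaller angle between them is 90 degrees when |30H - 5.5t| = 90 or |30H - 5.5t| = 270.
With H = 10, solve 30 x 10 - 5.5t = +/- target for each target:
  t = (30 x 10 - 90) / 5.5 = 38.18
  t = (30 x 10 + 90) / 5.5 = 70.91 (outside (0, 60))
  t = (30 x 10 - 270) / 5.5 = 5.45
  t = (30 x 10 + 270) / 5.5 = 103.64 (outside (0, 60))
Valid solutions in (0, 60): {5.45, 38.18} minutes.
First occurrence: t = 5.45 minutes.
The hands are at right angles at 5.45 minutes past 10:00.

Final answer: 5.45 minutes past 10:00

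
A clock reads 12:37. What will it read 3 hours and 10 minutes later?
Starting time: 12:37
Adding 10 minutes to 37 minutes: 37 + 10 = 47 minutes
Adding 3 hours: 12 + 3 = 15 - 12 = 3
Final time: 3:47

Final answer: 3:47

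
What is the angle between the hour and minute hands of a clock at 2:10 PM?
Hour hand position: 2 x 30 + 10 x 0.5 = 65 degrees
Minute hand position: 10 x 6 = 60 degrees
Difference: |65 - 60| = 5 degrees
The angle between the hands is 5 degrees

Final answer: 5 degrees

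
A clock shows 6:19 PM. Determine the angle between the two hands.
Hour hand position: 6 x 30 + 19 x 0.5 = 189.5 degrees
Minute hand position: 19 x 6 = 114 degrees
Difference: |189.5 - 114| = 75.5 degrees
The angle between the hands is 75.5 degrees

Final answer: 75.5 degrees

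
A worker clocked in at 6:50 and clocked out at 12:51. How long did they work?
From 6:50 to 12:51:
(12 x 60 + 51) - (6 x 60 + 50) = 771 - 410 = 361 minutes
= 6 hours and 1 minute

Final answer: 6 hours and 1 minute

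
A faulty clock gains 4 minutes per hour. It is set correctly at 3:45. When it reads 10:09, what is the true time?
For every 60 true minutes, the faulty clock advances 64 minutes, so 1 faulty-clock minute corresponds to 60/64 true minutes.
From 3:45 to 10:09 on the faulty dial is 384 minutes.
True elapsed: 384 x 60/64 = 360 minutes = 6 hours.
True time: 3:45 + 6 hours = 9:45.

Final answer: 9:45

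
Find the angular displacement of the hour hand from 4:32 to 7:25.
The hour hand moves 0.5 degrees per minute.
Time elapsed: 7:25 - 4:32 = 173 minutes
Angular displacement: 173 x 0.5 = 86.5 degrees

Final answer: 86.5 degrees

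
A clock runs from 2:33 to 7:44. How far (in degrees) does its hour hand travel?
The hour hand moves 0.5 degrees per minute.
Time elapsed: 7:44 - 2:33 = 311 minutes
Angular displacement: 311 x 0.5 = 155.5 degrees

Final answer: 155.5 degrees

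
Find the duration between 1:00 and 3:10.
From 1:00 to 3:10:
(3 x 60 + 10) - (1 x 60 + 0) = 190 - 60 = 130 minutes
= 2 hours and 10 minutes

Final answer: 2 hours and 10 minutes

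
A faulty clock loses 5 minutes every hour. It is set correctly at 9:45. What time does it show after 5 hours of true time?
For every 60 true minutes, the faulty clock advances 60 - 5 = 55 minutes.
True elapsed: 5 hours = 300 minutes.
Faulty clock advances: 300 x 55/60 = 275 minutes (drift: 25 minutes behind).
Shown time: 9:45 + 275 minutes = 2:20.

Final answer: 2:20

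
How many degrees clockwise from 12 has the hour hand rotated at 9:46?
The hour hand moves 30 degrees per hour and 0.5 degrees per minute.
At 9:46: (9) x 30 + 46 x 0.5 = 270 + 23 = 293 degrees

Final answer: 293 degrees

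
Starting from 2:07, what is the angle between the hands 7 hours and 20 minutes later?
First find the time 7 hours and 20 minutes after 2:07.
Total minutes: 2 x 60 + 7 + 7 x 60 + 20 = 567.
567 mod 720 = 567 minutes = 9:27.
Now compute the angle at 9:27:
Hour hand: 9 x 30 + 27 x 0.5 = 283.5 degrees
Minute hand: 27 x 6 = 162 degrees
Difference: |283.5 - 162| = 121.5 degrees
The angle is 121.5 degrees

Final answer: 121.5 degrees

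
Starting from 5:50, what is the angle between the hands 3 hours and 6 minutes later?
First find the time 3 hours and 6 minutes after 5:50.
Total minutes: 5 x 60 + 50 + 3 x 60 + 6 = 536.
536 mod 720 = 536 minutes = 8:56.
Now compute the angle at 8:56:
Hour hand: 8 x 30 + 56 x 0.5 = 268 degrees
Minute hand: 56 x 6 = 336 degrees
Difference: |268 - 336| = 68 degrees
The angle is 68 degrees

Final answer: 68 degrees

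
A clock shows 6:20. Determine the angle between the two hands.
Hour hand position: 6 x 30 + 20 x 0.5 = 190 degrees
Minute hand position: 20 x 6 = 120 degrees
Difference: |190 - 120| = 70 degrees
The angle between the hands is 70 degrees

Final answer: 70 degrees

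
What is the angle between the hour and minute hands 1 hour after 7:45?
First find the time 1 hour after 7:45.
Total minutes: 7 x 60 + 45 + 1 x 60 + 0 = 525.
525 mod 720 = 525 minutes = 8:45.
Now compute the angle at 8:45:
Hour hand: 8 x 30 + 45 x 0.5 = 262.5 degrees
Minute hand: 45 x 6 = 270 degrees
Difference: |262.5 - 270| = 7.5 degrees
The angle is 7.5 degrees

Final answer: 7.5 degrees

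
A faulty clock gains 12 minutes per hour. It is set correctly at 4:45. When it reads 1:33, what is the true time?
For every 60 true minutes, the faulty clock advances 72 minutes, so 1 faulty-clock minute corresponds to 60/72 true minutes.
From 4:45 to 1:33 on the faulty dial is 528 minutes.
True elapsed: 528 x 60/72 = 440 minutes = 7 hours and 20 minutes.
True time: 4:45 + 7 hours and 20 minutes = 12:05.

Final answer: 12:05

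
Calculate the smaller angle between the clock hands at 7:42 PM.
Hour hand position: 7 x 30 + 42 x 0.5 = 231 degrees
Minute hand position: 42 x 6 = 252 degrees
Difference: |231 - 252| = 21 degrees
The angle between the hands is 21 degrees

Final answer: 21 degrees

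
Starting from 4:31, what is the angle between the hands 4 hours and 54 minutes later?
First find the time 4 hours and 54 minutes after 4:31.
Total minutes: 4 x 60 + 31 + 4 x 60 + 54 = 565.
565 mod 720 = 565 minutes = 9:25.
Now compute the angle at 9:25:
Hour hand: 9 x 30 + 25 x 0.5 = 282.5 degrees
Minute hand: 25 x 6 = 150 degrees
Difference: |282.5 - 150| = 132.5 degrees
The angle is 132.5 degrees

Final answer: 132.5 degrees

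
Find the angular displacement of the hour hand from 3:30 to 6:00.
The hour hand moves 0.5 degrees per minute.
Time elapsed: 6:00 - 3:30 = 150 minutes
Angular displacement: 150 x 0.5 = 75 degrees

Final answer: 75 degrees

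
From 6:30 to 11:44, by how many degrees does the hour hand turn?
The hour hand moves 0.5 degrees per minute.
Time elapsed: 11:44 - 6:30 = 314 minutes
Angular displacement: 314 x 0.5 = 157 degrees

Final answer: 157 degrees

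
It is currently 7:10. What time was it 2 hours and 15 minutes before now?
Starting time: 7:10 = 430 total minutes past 12:00
Subtracting: 2 hours and 15 minutes = 135 minutes
430 - 135 = 295 minutes
= 4 hours and 55 minutes past 12:00 = 4:55

Final answer: 4:55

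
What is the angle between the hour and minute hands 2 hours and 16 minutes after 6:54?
First find the time 2 hours and 16 minutes after 6:54.
Total minutes: 6 x 60 + 54 + 2 x 60 + 16 = 550.
550 mod 720 = 550 minutes = 9:10.
Now compute the angle at 9:10:
Hour hand: 9 x 30 + 10 x 0.5 = 275 degrees
Minute hand: 10 x 6 = 60 degrees
Difference: |275 - 60| = 215 degrees
Smaller angle: 360 - 215 = 145 degrees

Final answer: 145 degrees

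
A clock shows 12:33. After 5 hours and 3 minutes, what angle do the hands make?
First find the time 5 hours and 3 minutes after 12:33.
Total minutes: 12 x 60 + 33 + 5 x 60 + 3 = 1056.
1056 mod 720 = 336 minutes = 5:36.
Now compute the angle at 5:36:
Hour hand: 5 x 30 + 36 x 0.5 = 168 degrees
Minute hand: 36 x 6 = 216 degrees
Difference: |168 - 216| = 48 degrees
The angle is 48 degrees

Final answer: 48 degrees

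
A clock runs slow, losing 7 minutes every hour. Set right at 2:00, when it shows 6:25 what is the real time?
For every 60 true minutes, the faulty clock advances 53 minutes, so 1 faulty-clock minute corresponds to 60/53 true minutes.
From 2:00 to 6:25 on the faulty dial is 265 minutes.
True elapsed: 265 x 60/53 = 300 minutes = 5 hours.
True time: 2:00 + 5 hours = 7:00.

Final answer: 7:00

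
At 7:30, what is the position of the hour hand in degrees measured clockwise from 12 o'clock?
The hour hand moves 30 degrees per hour and 0.5 degrees per minute.
At 7:30: (7) x 30 + 30 x 0.5 = 210 + 15 = 225 degrees

Final answer: 225 degrees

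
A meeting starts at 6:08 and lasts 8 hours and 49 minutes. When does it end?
Starting time: 6:08
Adding 49 minutes to 8 minutes: 8 + 49 = 57 minutes
Adding 8 hours: 6 + 8 = 14 - 12 = 2
Final time: 2:57

Final answer: 2:57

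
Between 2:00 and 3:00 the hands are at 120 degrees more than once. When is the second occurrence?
At t minutes past 2:00, the hour hand is at 30 x 2 + 0.5t degrees and the minute hand is at 6t degrees.
The smaller angle between them is 120 degrees when |30H - 5.5t| = 120 or |30H - 5.5t| = 240.
With H = 2, solve 30 x 2 - 5.5t = +/- target for each target:
  t = (30 x 2 - 120) / 5.5 = -10.91 (outside (0, 60))
  t = (30 x 2 + 120) / 5.5 = 32.73
  t = (30 x 2 - 240) / 5.5 = -32.73 (outside (0, 60))
  t = (30 x 2 + 240) / 5.5 = 54.55
Valid solutions in (0, 60): {32.73, 54.55} minutes.
The second occurrence is t = 54.55 minutes.
The hands form a 120-degree angle at 54.55 minutes past 2:00.

Final answer: 54.55 minutes past 2:00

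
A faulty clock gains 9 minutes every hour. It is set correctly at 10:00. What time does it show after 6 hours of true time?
For every 60 true minutes, the faulty clock advances 60 + 9 = 69 minutes.
True elapsed: 6 hours = 360 minutes.
Faulty clock advances: 360 x 69/60 = 414 minutes (drift: 54 minutes ahead).
Shown time: 10:00 + 414 minutes = 4:54.

Final answer: 4:54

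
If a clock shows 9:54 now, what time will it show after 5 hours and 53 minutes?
Starting time: 9:54
Adding 53 minutes to 54 minutes: 54 + 53 = 107 minutes = 1 hour and 47 minutes
Adding 5 hours: 9 + 5 + 1 (carry) = 15 - 12 = 3
Final time: 3:47

Final answer: 3:47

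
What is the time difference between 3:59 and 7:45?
From 3:59 to 7:45:
(7 x 60 + 45) - (3 x 60 + 59) = 465 - 239 = 226 minutes
= 3 hours and 46 minutes

Final answer: 3 hours and 46 minutes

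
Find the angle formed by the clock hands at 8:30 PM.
Hour hand position: 8 x 30 + 30 x 0.5 = 255 degrees
Minute hand position: 30 x 6 = 180 degrees
Difference: |255 - 180| = 75 degrees
The angle between the hands is 75 degrees

Final answer: 75 degrees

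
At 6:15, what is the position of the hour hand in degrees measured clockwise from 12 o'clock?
The hour hand moves 30 degrees per hour and 0.5 degrees per minute.
At 6:15: (6) x 30 + 15 x 0.5 = 180 + 7.5 = 187.5 degrees

Final answer: 187.5 degrees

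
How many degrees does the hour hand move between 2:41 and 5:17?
The hour hand moves 0.5 degrees per minute.
Time elapsed: 5:17 - 2:41 = 156 minutes
Angular displacement: 156 x 0.5 = 78 degrees

Final answer: 78 degrees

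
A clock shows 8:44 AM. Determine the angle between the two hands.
Hour hand position: 8 x 30 + 44 x 0.5 = 262 degrees
Minute hand position: 44 x 6 = 264 degrees
Difference: |262 - 264| = 2 degrees
The angle between the hands is 2 degrees

Final answer: 2 degrees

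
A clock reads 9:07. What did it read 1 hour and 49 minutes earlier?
Starting time: 9:07 = 547 total minutes past 12:00
Subtracting: 1 hour and 49 minutes = 109 minutes
547 - 109 = 438 minutes
= 7 hours and 18 minutes past 12:00 = 7:18

Final answer: 7:18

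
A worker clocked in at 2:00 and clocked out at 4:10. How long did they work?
From 2:00 to 4:10:
(4 x 60 + 10) - (2 x 60 + 0) = 250 - 120 = 130 minutes
= 2 hours and 10 minutes

Final answer: 2 hours and 10 minutes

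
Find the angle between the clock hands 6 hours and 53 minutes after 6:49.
First find the time 6 hours and 53 minutes after 6:49.
Total minutes: 6 x 60 + 49 + 6 x 60 + 53 = 822.
822 mod 720 = 102 minutes = 1:42.
Now compute the angle at 1:42:
Hour hand: 1 x 30 + 42 x 0.5 = 51 degrees
Minute hand: 42 x 6 = 252 degrees
Difference: |51 - 252| = 201 degrees
Smaller angle: 360 - 201 = 159 degrees

Final answer: 159 degrees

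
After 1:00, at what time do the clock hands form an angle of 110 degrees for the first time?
At t minutes past 1:00, the hour hand is at 30 x 1 + 0.5t degrees and the minute hand is at 6t degrees.
The smaller angle between them is 110 degrees when |30H - 5.5t| = 110 or |30H - 5.5t| = 250.
With H = 1, solve 30 x 1 - 5.5t = +/- target for each target:
  t = (30 x 1 - 110) / 5.5 = -14.55 (outside (0, 60))
  t = (30 x 1 + 110) / 5.5 = 25.45
  t = (30 x 1 - 250) / 5.5 = -40 (outside (0, 60))
  t = (30 x 1 + 250) / 5.5 = 50.91
Valid solutions in (0, 60): {25.45, 50.91} minutes.
The first occurrence is t = 25.45 minutes.
The hands form a 110-degree angle at 25.45 minutes past 1:00.

Final answer: 25.45 minutes past 1:00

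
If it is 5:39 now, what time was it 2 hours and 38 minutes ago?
Starting time: 5:39 = 339 total minutes past 12:00
Subtracting: 2 hours and 38 minutes = 158 minutes
339 - 158 = 181 minutes
= 3 hours and 1 minute past 12:00 = 3:01

Final answer: 3:01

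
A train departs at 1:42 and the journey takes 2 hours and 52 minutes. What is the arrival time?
Starting time: 1:42
Adding 52 minutes to 42 minutes: 42 + 52 = 94 minutes = 1 hour and 34 minutes
Adding 2 hours: 1 + 2 + 1 (carry) = 4
Final time: 4:34

Final answer: 4:34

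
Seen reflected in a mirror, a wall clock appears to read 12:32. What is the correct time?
Reflection across the vertical (12-6) axis maps a hand at angle A degrees to (360 - A) degrees, which sends a reading of T minutes past 12:00 to (720 - T) minutes past 12:00.
Mirror reads 12:32 = 32 minutes past 12:00.
Actual time: (720 - 32) mod 720 = 688 minutes = 11:28.

Final answer: 11:28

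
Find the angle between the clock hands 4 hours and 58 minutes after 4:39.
First find the time 4 hours and 58 minutes after 4:39.
Total minutes: 4 x 60 + 39 + 4 x 60 + 58 = 577.
577 mod 720 = 577 minutes = 9:37.
Now compute the angle at 9:37:
Hour hand: 9 x 30 + 37 x 0.5 = 288.5 degrees
Minute hand: 37 x 6 = 222 degrees
Difference: |288.5 - 222| = 66.5 degrees
The angle is 66.5 degrees

Final answer: 66.5 degrees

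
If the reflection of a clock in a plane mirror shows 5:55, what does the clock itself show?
Reflection across the vertical (12-6) axis maps a hand at angle A degrees to (360 - A) degrees, which sends a reading of T minutes past 12:00 to (720 - T) minutes past 12:00.
Mirror reads 5:55 = 355 minutes past 12:00.
Actual time: (720 - 355) mod 720 = 365 minutes = 6:05.

Final answer: 6:05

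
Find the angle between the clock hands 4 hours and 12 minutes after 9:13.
First find the time 4 hours and 12 minutes after 9:13.
Total minutes: 9 x 60 + 13 + 4 x 60 + 12 = 805.
805 mod 720 = 85 minutes = 1:25.
Now compute the angle at 1:25:
Hour hand: 1 x 30 + 25 x 0.5 = 42.5 degrees
Minute hand: 25 x 6 = 150 degrees
Difference: |42.5 - 150| = 107.5 degrees
The angle is 107.5 degrees

Final answer: 107.5 degrees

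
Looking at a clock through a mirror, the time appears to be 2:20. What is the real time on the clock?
Reflection across the vertical (12-6) axis maps a hand at angle A degrees to (360 - A) degrees, which sends a reading of T minutes past 12:00 to (720 - T) minutes past 12:00.
Mirror reads 2:20 = 140 minutes past 12:00.
Actual time: (720 - 140) mod 720 = 580 minutes = 9:40.

Final answer: 9:40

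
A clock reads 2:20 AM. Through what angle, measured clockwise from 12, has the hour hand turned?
The hour hand moves 30 degrees per hour and 0.5 degrees per minute.
At 2:20: (2) x 30 + 20 x 0.5 = 60 + 10 = 70 degrees

Final answer: 70 degrees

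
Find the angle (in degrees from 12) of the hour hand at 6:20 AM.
The hour hand moves 30 degrees per hour and 0.5 degrees per minute.
At 6:20: (6) x 30 + 20 x 0.5 = 180 + 10 = 190 degrees

Final answer: 190 degrees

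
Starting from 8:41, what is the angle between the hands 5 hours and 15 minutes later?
First find the time 5 hours and 15 minutes after 8:41.
Total minutes: 8 x 60 + 41 + 5 x 60 + 15 = 836.
836 mod 720 = 116 minutes = 1:56.
Now compute the angle at 1:56:
Hour hand: 1 x 30 + 56 x 0.5 = 58 degrees
Minute hand: 56 x 6 = 336 degrees
Difference: |58 - 336| = 278 degrees
Smaller angle: 360 - 278 = 82 degrees

Final answer: 82 degrees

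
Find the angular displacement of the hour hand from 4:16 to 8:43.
The hour hand moves 0.5 degrees per minute.
Time elapsed: 8:43 - 4:16 = 267 minutes
Angular displacement: 267 x 0.5 = 133.5 degrees

Final answer: 133.5 degrees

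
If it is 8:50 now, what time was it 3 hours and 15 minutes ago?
Starting time: 8:50 = 530 total minutes past 12:00
Subtracting: 3 hours and 15 minutes = 195 minutes
530 - 195 = 335 minutes
= 5 hours and 35 minutes past 12:00 = 5:35

Final answer: 5:35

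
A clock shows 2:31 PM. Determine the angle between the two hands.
Hour hand position: 2 x 30 + 31 x 0.5 = 75.5 degrees
Minute hand position: 31 x 6 = 186 degrees
Difference: |75.5 - 186| = 110.5 degrees
The angle between the hands is 110.5 degrees

Final answer: 110.5 degrees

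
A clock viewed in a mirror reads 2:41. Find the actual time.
Reflection across the vertical (12-6) axis maps a hand at angle A degrees to (360 - A) degrees, which sends a reading of T minutes past 12:00 to (720 - T) minutes past 12:00.
Mirror reads 2:41 = 161 minutes past 12:00.
Actual time: (720 - 161) mod 720 = 559 minutes = 9:19.

Final answer: 9:19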